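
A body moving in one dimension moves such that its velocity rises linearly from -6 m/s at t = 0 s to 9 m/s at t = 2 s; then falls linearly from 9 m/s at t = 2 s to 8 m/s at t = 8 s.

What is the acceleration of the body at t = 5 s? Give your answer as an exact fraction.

Acceleration is the slope of the v-t graph on 2–8 s: (8 − 9)/(8 − 2) = -1/6 m/s².

-1/6 m/s²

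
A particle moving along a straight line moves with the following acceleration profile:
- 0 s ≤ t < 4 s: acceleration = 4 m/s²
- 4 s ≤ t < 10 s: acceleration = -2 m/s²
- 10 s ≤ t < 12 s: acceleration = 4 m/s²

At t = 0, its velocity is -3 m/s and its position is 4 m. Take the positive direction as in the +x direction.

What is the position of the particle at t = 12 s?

On each constant-a segment, Δv = aΔt and Δx = v₀Δt + ½aΔt²; chain segment to segment.
0–4 s: v starts -3 m/s; Δx = -3·4 + ½·4·4² = 20 m; v ends 13 m/s.
4–10 s: v starts 13 m/s; Δx = 13·6 + ½·-2·6² = 42 m; v ends 1 m/s.
10–12 s: v starts 1 m/s; Δx = 1·2 + ½·4·2² = 10 m; v ends 9 m/s.
x(12) = 4 + Σ Δx = 76 m.

76 m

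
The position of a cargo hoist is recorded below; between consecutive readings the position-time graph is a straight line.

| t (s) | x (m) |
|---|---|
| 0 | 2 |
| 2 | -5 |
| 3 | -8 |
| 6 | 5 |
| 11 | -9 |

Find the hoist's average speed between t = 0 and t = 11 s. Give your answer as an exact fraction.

Average speed = (total path length)/(elapsed time); on a piecewise-linear x-t graph the path length is Σ|Δx|.
0–2 s: |Δx| = |-5 − 2| = 7 m
2–3 s: |Δx| = |-8 − -5| = 3 m
3–6 s: |Δx| = |5 − -8| = 13 m
6–11 s: |Δx| = |-9 − 5| = 14 m
Total path = 37 m; average speed = 37/11 = 37/11 m/s.

37/11 m/s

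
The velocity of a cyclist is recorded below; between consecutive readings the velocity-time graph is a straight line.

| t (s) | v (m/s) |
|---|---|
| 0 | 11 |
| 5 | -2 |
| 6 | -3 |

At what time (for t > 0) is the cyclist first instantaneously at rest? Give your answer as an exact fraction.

t = 55/13 s

v changes sign on 0–5 s (from 11 to -2); the graph is linear there, so v = 0 at t = 0 + (-11)·(5 − 0)/(-2 − 11) = 55/13 s.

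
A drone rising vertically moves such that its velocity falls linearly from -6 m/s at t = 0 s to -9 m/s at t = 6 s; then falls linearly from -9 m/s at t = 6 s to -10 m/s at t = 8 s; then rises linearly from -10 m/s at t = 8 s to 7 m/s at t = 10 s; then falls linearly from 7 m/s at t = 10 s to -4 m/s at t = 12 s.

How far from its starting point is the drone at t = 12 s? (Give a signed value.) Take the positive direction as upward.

Net displacement equals the area under the velocity-time graph (areas below the axis count negative).
0–6 s: ½(-6 + -9)(6) = -45 m
6–8 s: ½(-9 + -10)(2) = -19 m
8–10 s: ½(-10 + 7)(2) = -3 m
10–12 s: ½(7 + -4)(2) = 3 m
Net displacement = -64 m

-64 m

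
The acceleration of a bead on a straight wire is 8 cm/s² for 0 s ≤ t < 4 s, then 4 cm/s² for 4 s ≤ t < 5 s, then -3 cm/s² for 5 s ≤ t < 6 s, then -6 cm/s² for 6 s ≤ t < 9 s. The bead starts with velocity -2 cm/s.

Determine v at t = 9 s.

13 cm/s

Δv equals the area under the a-t graph; then v = v₀ + Δv.
0–4 s: 8 × 4 = 32 cm/s
4–5 s: 4 × 1 = 4 cm/s
5–6 s: -3 × 1 = -3 cm/s
6–9 s: -6 × 3 = -18 cm/s
Δv = 15 cm/s, so v(9) = -2 + (15) = 13 cm/s.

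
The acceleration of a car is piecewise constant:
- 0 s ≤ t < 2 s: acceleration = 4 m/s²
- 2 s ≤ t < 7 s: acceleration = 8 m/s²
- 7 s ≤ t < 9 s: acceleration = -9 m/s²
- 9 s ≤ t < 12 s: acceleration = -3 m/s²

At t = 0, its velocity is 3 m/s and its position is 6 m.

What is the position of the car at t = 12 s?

On each constant-a segment, Δv = aΔt and Δx = v₀Δt + ½aΔt²; chain segment to segment.
0–2 s: v starts 3 m/s; Δx = 3·2 + ½·4·2² = 14 m; v ends 11 m/s.
2–7 s: v starts 11 m/s; Δx = 11·5 + ½·8·5² = 155 m; v ends 51 m/s.
7–9 s: v starts 51 m/s; Δx = 51·2 + ½·-9·2² = 84 m; v ends 33 m/s.
9–12 s: v starts 33 m/s; Δx = 33·3 + ½·-3·3² = 85.5 m; v ends 24 m/s.
x(12) = 6 + Σ Δx = 344.5 m.

344.5 m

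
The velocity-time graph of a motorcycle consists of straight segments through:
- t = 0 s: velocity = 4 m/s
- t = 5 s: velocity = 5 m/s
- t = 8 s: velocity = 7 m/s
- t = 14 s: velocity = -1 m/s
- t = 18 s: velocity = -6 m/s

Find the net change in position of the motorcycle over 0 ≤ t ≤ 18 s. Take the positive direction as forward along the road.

44.5 m

Displacement is the signed area under the v-t curve.
0–5 s: ½(4 + 5)(5) = 22.5 m
5–8 s: ½(5 + 7)(3) = 18 m
8–14 s: ½(7 + -1)(6) = 18 m
14–18 s: ½(-1 + -6)(4) = -14 m
Net displacement = 44.5 m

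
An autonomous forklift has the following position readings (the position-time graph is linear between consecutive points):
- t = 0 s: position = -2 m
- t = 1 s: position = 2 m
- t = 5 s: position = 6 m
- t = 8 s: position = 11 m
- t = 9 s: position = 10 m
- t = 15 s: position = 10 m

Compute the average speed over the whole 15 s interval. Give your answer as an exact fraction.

14/15 m/s

Average speed = (total path length)/(elapsed time); on a piecewise-linear x-t graph the path length is Σ|Δx|.
0–1 s: |Δx| = |2 − -2| = 4 m
1–5 s: |Δx| = |6 − 2| = 4 m
5–8 s: |Δx| = |11 − 6| = 5 m
8–9 s: |Δx| = |10 − 11| = 1 m
9–15 s: |Δx| = |10 − 10| = 0 m
Total path = 14 m; average speed = 14/15 = 14/15 m/s.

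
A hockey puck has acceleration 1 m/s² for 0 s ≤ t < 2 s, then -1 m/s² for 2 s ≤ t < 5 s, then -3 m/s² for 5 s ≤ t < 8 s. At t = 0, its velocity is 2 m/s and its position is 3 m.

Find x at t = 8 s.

On each constant-a segment, Δv = aΔt and Δx = v₀Δt + ½aΔt²; chain segment to segment.
0–2 s: v starts 2 m/s; Δx = 2·2 + ½·1·2² = 6 m; v ends 4 m/s.
2–5 s: v starts 4 m/s; Δx = 4·3 + ½·-1·3² = 7.5 m; v ends 1 m/s.
5–8 s: v starts 1 m/s; Δx = 1·3 + ½·-3·3² = -10.5 m; v ends -8 m/s.
x(8) = 3 + Σ Δx = 6 m.

6 m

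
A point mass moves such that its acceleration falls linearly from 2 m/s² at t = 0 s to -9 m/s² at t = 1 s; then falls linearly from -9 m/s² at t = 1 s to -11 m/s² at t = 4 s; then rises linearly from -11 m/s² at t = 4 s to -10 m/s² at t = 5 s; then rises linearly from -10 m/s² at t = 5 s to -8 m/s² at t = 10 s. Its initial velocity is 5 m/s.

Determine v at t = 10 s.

Δv equals the area under the a-t graph; then v = v₀ + Δv.
0–1 s: ½(2 + -9)(1) = -3.5 m/s
1–4 s: ½(-9 + -11)(3) = -30 m/s
4–5 s: ½(-11 + -10)(1) = -10.5 m/s
5–10 s: ½(-10 + -8)(5) = -45 m/s
Δv = -89 m/s, so v(10) = 5 + (-89) = -84 m/s.

-84 m/s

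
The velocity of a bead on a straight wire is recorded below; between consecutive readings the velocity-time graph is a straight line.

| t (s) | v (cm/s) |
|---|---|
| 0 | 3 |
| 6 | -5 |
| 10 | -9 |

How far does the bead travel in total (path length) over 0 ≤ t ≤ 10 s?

40.75 cm

Distance (not displacement) is the total path length: add the absolute areas under v-t.
0–6 s: v = 0 at t = 2.25 s; triangle areas 3.375 + 9.375 = 12.75 cm
6–10 s: |½(-5 + -9)(4)| = 28 cm
Total distance = 40.75 cm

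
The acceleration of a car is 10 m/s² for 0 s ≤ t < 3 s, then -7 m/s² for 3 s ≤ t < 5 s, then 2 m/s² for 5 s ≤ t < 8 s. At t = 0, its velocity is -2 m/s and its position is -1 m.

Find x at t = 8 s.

131 m

On each constant-a segment, Δv = aΔt and Δx = v₀Δt + ½aΔt²; chain segment to segment.
0–3 s: v starts -2 m/s; Δx = -2·3 + ½·10·3² = 39 m; v ends 28 m/s.
3–5 s: v starts 28 m/s; Δx = 28·2 + ½·-7·2² = 42 m; v ends 14 m/s.
5–8 s: v starts 14 m/s; Δx = 14·3 + ½·2·3² = 51 m; v ends 20 m/s.
x(8) = -1 + Σ Δx = 131 m.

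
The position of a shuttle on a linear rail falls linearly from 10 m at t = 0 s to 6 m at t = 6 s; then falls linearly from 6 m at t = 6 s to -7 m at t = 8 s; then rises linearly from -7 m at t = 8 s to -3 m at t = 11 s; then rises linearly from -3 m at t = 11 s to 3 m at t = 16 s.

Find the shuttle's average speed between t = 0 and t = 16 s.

Average speed = (total path length)/(elapsed time); on a piecewise-linear x-t graph the path length is Σ|Δx|.
0–6 s: |Δx| = |6 − 10| = 4 m
6–8 s: |Δx| = |-7 − 6| = 13 m
8–11 s: |Δx| = |-3 − -7| = 4 m
11–16 s: |Δx| = |3 − -3| = 6 m
Total path = 27 m; average speed = 27/16 = 1.6875 m/s.

1.6875 m/s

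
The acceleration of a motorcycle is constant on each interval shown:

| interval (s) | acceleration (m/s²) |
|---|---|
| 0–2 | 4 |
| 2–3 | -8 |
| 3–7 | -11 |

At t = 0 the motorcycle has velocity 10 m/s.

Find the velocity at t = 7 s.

-34 m/s

Δv equals the area under the a-t graph; then v = v₀ + Δv.
0–2 s: 4 × 2 = 8 m/s
2–3 s: -8 × 1 = -8 m/s
3–7 s: -11 × 4 = -44 m/s
Δv = -44 m/s, so v(7) = 10 + (-44) = -34 m/s.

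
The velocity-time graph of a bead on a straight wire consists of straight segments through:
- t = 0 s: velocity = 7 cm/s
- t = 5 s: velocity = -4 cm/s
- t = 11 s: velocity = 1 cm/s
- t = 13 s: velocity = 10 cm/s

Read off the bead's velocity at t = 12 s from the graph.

On 11–13 s the graph is linear from 1 to 10 cm/s: v(12) = 1 + (10 − 1)·(12 − 11)/(13 − 11) = 5.5 cm/s.

5.5 cm/s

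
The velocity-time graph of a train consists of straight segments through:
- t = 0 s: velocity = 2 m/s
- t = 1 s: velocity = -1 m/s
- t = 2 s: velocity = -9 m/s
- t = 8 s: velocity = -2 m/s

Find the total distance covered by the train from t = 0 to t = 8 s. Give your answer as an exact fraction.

Total distance travelled is ∫|v| dt — sum the magnitudes of each area piece.
0–1 s: v = 0 at t = 2/3 s; triangle areas 2/3 + 1/6 = 5/6 m
1–2 s: |½(-1 + -9)(1)| = 5 m
2–8 s: |½(-9 + -2)(6)| = 33 m
Total distance = 233/6 m

233/6 m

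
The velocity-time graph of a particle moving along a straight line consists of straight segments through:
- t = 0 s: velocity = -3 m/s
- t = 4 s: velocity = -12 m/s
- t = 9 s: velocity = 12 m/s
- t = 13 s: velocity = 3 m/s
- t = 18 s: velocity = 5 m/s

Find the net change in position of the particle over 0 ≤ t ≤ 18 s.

20 m

Displacement is the signed area under the v-t curve.
0–4 s: ½(-3 + -12)(4) = -30 m
4–9 s: ½(-12 + 12)(5) = 0 m
9–13 s: ½(12 + 3)(4) = 30 m
13–18 s: ½(3 + 5)(5) = 20 m
Net displacement = 20 m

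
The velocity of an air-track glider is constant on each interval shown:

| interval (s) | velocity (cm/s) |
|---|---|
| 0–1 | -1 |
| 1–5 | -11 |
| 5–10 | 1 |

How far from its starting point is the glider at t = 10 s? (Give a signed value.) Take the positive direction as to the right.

-40 cm

Net displacement equals the area under the velocity-time graph (areas below the axis count negative).
0–1 s: -1 × 1 = -1 cm
1–5 s: -11 × 4 = -44 cm
5–10 s: 1 × 5 = 5 cm
Net displacement = -40 cm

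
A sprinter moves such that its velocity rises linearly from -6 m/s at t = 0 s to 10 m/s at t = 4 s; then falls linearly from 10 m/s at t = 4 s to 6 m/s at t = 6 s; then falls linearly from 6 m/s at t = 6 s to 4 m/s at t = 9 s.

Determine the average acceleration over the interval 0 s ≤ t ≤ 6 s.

2 m/s²

Average acceleration = Δv/Δt = (6 − -6)/(6 − 0) = 2 m/s².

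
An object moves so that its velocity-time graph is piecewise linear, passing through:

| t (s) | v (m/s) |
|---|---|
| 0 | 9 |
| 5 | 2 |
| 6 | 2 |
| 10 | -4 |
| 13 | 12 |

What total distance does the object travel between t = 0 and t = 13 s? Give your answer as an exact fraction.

Total distance travelled is ∫|v| dt — sum the magnitudes of each area piece.
0–5 s: |½(9 + 2)(5)| = 27.5 m
5–6 s: |2| × 1 = 2 m
6–10 s: v = 0 at t = 22/3 s; triangle areas 4/3 + 16/3 = 20/3 m
10–13 s: v = 0 at t = 10.75 s; triangle areas 1.5 + 13.5 = 15 m
Total distance = 307/6 m

307/6 m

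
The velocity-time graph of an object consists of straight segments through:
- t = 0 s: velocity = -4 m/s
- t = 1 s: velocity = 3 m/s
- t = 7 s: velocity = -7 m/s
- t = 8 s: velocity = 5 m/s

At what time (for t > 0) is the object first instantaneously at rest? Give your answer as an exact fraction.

t = 4/7 s

v changes sign on 0–1 s (from -4 to 3); the graph is linear there, so v = 0 at t = 0 + (4)·(1 − 0)/(3 − -4) = 4/7 s.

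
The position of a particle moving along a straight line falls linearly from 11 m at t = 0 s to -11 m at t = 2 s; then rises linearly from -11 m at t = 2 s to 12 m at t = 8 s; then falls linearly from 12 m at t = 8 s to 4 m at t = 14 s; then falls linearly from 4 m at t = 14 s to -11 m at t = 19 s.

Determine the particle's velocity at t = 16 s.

-3 m/s

Velocity is the slope of the x-t graph on 14–19 s: (-11 − 4)/(19 − 14) = -3 m/s.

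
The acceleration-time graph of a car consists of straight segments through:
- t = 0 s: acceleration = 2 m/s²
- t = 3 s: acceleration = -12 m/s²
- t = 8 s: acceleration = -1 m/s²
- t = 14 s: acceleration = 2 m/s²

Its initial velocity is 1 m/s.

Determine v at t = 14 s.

-43.5 m/s

Δv equals the area under the a-t graph; then v = v₀ + Δv.
0–3 s: ½(2 + -12)(3) = -15 m/s
3–8 s: ½(-12 + -1)(5) = -32.5 m/s
8–14 s: ½(-1 + 2)(6) = 3 m/s
Δv = -44.5 m/s, so v(14) = 1 + (-44.5) = -43.5 m/s.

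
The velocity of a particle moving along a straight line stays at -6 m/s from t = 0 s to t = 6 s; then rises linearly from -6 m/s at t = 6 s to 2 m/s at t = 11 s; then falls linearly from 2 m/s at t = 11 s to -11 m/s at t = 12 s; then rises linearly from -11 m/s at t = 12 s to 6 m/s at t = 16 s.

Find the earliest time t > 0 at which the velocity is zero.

v changes sign on 6–11 s (from -6 to 2); the graph is linear there, so v = 0 at t = 6 + (6)·(11 − 6)/(2 − -6) = 9.75 s.

t = 9.75 s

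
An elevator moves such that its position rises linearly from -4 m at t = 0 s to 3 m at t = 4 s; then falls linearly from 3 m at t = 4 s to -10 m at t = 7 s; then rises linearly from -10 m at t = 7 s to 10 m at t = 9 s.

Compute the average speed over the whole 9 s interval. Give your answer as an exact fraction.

40/9 m/s

Average speed = (total path length)/(elapsed time); on a piecewise-linear x-t graph the path length is Σ|Δx|.
0–4 s: |Δx| = |3 − -4| = 7 m
4–7 s: |Δx| = |-10 − 3| = 13 m
7–9 s: |Δx| = |10 − -10| = 20 m
Total path = 40 m; average speed = 40/9 = 40/9 m/s.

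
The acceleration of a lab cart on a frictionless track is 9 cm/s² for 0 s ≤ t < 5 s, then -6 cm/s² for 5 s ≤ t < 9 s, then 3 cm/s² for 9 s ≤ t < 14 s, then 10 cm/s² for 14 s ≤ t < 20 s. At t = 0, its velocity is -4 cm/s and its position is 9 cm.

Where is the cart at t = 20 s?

712 cm

On each constant-a segment, Δv = aΔt and Δx = v₀Δt + ½aΔt²; chain segment to segment.
0–5 s: v starts -4 cm/s; Δx = -4·5 + ½·9·5² = 92.5 cm; v ends 41 cm/s.
5–9 s: v starts 41 cm/s; Δx = 41·4 + ½·-6·4² = 116 cm; v ends 17 cm/s.
9–14 s: v starts 17 cm/s; Δx = 17·5 + ½·3·5² = 122.5 cm; v ends 32 cm/s.
14–20 s: v starts 32 cm/s; Δx = 32·6 + ½·10·6² = 372 cm; v ends 92 cm/s.
x(20) = 9 + Σ Δx = 712 cm.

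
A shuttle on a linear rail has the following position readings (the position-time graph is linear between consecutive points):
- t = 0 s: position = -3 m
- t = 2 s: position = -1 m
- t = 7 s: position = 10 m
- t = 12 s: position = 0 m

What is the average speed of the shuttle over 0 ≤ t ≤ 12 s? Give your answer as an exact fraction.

Average speed = (total path length)/(elapsed time); on a piecewise-linear x-t graph the path length is Σ|Δx|.
0–2 s: |Δx| = |-1 − -3| = 2 m
2–7 s: |Δx| = |10 − -1| = 11 m
7–12 s: |Δx| = |0 − 10| = 10 m
Total path = 23 m; average speed = 23/12 = 23/12 m/s.

23/12 m/s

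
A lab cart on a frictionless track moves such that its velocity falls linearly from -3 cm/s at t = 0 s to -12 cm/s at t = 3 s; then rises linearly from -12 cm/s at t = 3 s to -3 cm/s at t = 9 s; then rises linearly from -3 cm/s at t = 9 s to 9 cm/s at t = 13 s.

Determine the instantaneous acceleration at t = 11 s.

3 cm/s²

Acceleration is the slope of the v-t graph on 9–13 s: (9 − -3)/(13 − 9) = 3 cm/s².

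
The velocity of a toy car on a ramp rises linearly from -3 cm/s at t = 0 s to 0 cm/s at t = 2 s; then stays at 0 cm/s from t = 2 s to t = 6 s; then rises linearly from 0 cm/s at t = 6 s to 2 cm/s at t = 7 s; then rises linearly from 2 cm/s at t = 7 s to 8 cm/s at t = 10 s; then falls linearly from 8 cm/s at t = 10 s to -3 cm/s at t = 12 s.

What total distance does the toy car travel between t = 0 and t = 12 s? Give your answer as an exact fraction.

282/11 cm

Distance (not displacement) is the total path length: add the absolute areas under v-t.
0–2 s: |½(-3 + 0)(2)| = 3 cm
2–6 s: |0| × 4 = 0 cm
6–7 s: |½(0 + 2)(1)| = 1 cm
7–10 s: |½(2 + 8)(3)| = 15 cm
10–12 s: v = 0 at t = 126/11 s; triangle areas 64/11 + 9/11 = 73/11 cm
Total distance = 282/11 cm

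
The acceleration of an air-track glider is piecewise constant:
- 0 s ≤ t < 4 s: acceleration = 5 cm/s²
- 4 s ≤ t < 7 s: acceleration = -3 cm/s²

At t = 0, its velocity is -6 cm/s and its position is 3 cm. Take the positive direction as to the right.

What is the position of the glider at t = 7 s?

47.5 cm

On each constant-a segment, Δv = aΔt and Δx = v₀Δt + ½aΔt²; chain segment to segment.
0–4 s: v starts -6 cm/s; Δx = -6·4 + ½·5·4² = 16 cm; v ends 14 cm/s.
4–7 s: v starts 14 cm/s; Δx = 14·3 + ½·-3·3² = 28.5 cm; v ends 5 cm/s.
x(7) = 3 + Σ Δx = 47.5 cm.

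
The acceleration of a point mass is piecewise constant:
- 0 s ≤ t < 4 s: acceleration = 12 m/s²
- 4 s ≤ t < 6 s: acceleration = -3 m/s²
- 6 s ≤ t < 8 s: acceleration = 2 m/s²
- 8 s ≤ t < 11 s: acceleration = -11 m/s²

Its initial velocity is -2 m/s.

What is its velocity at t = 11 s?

11 m/s

Δv equals the area under the a-t graph; then v = v₀ + Δv.
0–4 s: 12 × 4 = 48 m/s
4–6 s: -3 × 2 = -6 m/s
6–8 s: 2 × 2 = 4 m/s
8–11 s: -11 × 3 = -33 m/s
Δv = 13 m/s, so v(11) = -2 + (13) = 11 m/s.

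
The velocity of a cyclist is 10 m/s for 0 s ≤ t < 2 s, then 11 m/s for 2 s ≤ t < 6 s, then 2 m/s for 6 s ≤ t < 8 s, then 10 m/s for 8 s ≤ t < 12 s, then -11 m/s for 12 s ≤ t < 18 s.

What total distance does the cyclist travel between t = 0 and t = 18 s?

Total distance travelled is ∫|v| dt — sum the magnitudes of each area piece.
0–2 s: |10| × 2 = 20 m
2–6 s: |11| × 4 = 44 m
6–8 s: |2| × 2 = 4 m
8–12 s: |10| × 4 = 40 m
12–18 s: |-11| × 6 = 66 m
Total distance = 174 m

174 m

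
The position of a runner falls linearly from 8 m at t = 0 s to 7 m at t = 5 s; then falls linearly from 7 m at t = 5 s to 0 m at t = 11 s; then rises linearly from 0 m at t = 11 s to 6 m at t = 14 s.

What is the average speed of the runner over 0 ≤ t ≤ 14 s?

1 m/s

Average speed = (total path length)/(elapsed time); on a piecewise-linear x-t graph the path length is Σ|Δx|.
0–5 s: |Δx| = |7 − 8| = 1 m
5–11 s: |Δx| = |0 − 7| = 7 m
11–14 s: |Δx| = |6 − 0| = 6 m
Total path = 14 m; average speed = 14/14 = 1 m/s.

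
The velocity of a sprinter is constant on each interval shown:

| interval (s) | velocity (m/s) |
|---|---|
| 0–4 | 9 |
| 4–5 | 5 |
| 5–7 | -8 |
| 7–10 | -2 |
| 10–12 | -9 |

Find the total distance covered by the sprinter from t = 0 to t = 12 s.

81 m

Total distance travelled is ∫|v| dt — sum the magnitudes of each area piece.
0–4 s: |9| × 4 = 36 m
4–5 s: |5| × 1 = 5 m
5–7 s: |-8| × 2 = 16 m
7–10 s: |-2| × 3 = 6 m
10–12 s: |-9| × 2 = 18 m
Total distance = 81 m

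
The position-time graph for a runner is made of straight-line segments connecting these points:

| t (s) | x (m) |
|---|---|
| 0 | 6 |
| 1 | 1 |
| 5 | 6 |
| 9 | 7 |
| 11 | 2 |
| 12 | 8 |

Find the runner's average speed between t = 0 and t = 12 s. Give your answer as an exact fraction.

Average speed = (total path length)/(elapsed time); on a piecewise-linear x-t graph the path length is Σ|Δx|.
0–1 s: |Δx| = |1 − 6| = 5 m
1–5 s: |Δx| = |6 − 1| = 5 m
5–9 s: |Δx| = |7 − 6| = 1 m
9–11 s: |Δx| = |2 − 7| = 5 m
11–12 s: |Δx| = |8 − 2| = 6 m
Total path = 22 m; average speed = 22/12 = 11/6 m/s.

11/6 m/s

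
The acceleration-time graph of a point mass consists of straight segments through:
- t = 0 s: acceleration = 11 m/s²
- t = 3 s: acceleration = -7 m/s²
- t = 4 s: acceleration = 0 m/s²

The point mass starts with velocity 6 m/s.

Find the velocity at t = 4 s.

8.5 m/s

Δv equals the area under the a-t graph; then v = v₀ + Δv.
0–3 s: ½(11 + -7)(3) = 6 m/s
3–4 s: ½(-7 + 0)(1) = -3.5 m/s
Δv = 2.5 m/s, so v(4) = 6 + (2.5) = 8.5 m/s.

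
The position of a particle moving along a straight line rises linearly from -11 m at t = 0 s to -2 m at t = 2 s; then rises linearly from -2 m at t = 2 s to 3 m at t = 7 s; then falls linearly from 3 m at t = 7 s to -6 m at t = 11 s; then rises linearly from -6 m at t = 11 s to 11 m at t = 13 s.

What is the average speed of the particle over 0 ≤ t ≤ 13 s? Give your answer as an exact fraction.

Average speed = (total path length)/(elapsed time); on a piecewise-linear x-t graph the path length is Σ|Δx|.
0–2 s: |Δx| = |-2 − -11| = 9 m
2–7 s: |Δx| = |3 − -2| = 5 m
7–11 s: |Δx| = |-6 − 3| = 9 m
11–13 s: |Δx| = |11 − -6| = 17 m
Total path = 40 m; average speed = 40/13 = 40/13 m/s.

40/13 m/s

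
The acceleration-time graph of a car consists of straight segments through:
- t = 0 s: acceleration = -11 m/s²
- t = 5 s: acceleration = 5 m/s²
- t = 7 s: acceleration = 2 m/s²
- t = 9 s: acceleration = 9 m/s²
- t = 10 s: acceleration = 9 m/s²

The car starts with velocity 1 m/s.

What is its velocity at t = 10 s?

Δv equals the area under the a-t graph; then v = v₀ + Δv.
0–5 s: ½(-11 + 5)(5) = -15 m/s
5–7 s: ½(5 + 2)(2) = 7 m/s
7–9 s: ½(2 + 9)(2) = 11 m/s
9–10 s: 9 × 1 = 9 m/s
Δv = 12 m/s, so v(10) = 1 + (12) = 13 m/s.

13 m/s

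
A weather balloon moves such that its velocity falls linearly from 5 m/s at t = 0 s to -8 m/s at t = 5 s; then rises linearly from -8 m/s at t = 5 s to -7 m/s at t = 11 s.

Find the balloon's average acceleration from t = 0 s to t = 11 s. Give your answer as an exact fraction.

-12/11 m/s²

Average acceleration = Δv/Δt = (-7 − 5)/(11 − 0) = -12/11 m/s².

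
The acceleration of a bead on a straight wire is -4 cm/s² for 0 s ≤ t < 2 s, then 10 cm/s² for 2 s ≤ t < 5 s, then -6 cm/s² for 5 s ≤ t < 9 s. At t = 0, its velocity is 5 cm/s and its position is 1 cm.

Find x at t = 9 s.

On each constant-a segment, Δv = aΔt and Δx = v₀Δt + ½aΔt²; chain segment to segment.
0–2 s: v starts 5 cm/s; Δx = 5·2 + ½·-4·2² = 2 cm; v ends -3 cm/s.
2–5 s: v starts -3 cm/s; Δx = -3·3 + ½·10·3² = 36 cm; v ends 27 cm/s.
5–9 s: v starts 27 cm/s; Δx = 27·4 + ½·-6·4² = 60 cm; v ends 3 cm/s.
x(9) = 1 + Σ Δx = 99 cm.

99 cm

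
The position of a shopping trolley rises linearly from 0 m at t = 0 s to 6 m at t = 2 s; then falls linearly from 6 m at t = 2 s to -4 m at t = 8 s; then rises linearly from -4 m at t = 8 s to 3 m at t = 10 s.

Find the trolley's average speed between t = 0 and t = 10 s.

2.3 m/s

Average speed = (total path length)/(elapsed time); on a piecewise-linear x-t graph the path length is Σ|Δx|.
0–2 s: |Δx| = |6 − 0| = 6 m
2–8 s: |Δx| = |-4 − 6| = 10 m
8–10 s: |Δx| = |3 − -4| = 7 m
Total path = 23 m; average speed = 23/10 = 2.3 m/s.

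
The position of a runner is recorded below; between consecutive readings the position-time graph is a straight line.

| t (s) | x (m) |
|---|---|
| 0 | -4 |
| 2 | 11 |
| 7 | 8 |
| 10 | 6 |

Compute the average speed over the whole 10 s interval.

2 m/s

Average speed = (total path length)/(elapsed time); on a piecewise-linear x-t graph the path length is Σ|Δx|.
0–2 s: |Δx| = |11 − -4| = 15 m
2–7 s: |Δx| = |8 − 11| = 3 m
7–10 s: |Δx| = |6 − 8| = 2 m
Total path = 20 m; average speed = 20/10 = 2 m/s.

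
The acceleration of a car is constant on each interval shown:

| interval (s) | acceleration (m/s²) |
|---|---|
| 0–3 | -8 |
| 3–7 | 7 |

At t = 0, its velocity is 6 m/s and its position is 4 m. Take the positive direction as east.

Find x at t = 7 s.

On each constant-a segment, Δv = aΔt and Δx = v₀Δt + ½aΔt²; chain segment to segment.
0–3 s: v starts 6 m/s; Δx = 6·3 + ½·-8·3² = -18 m; v ends -18 m/s.
3–7 s: v starts -18 m/s; Δx = -18·4 + ½·7·4² = -16 m; v ends 10 m/s.
x(7) = 4 + Σ Δx = -30 m.

-30 m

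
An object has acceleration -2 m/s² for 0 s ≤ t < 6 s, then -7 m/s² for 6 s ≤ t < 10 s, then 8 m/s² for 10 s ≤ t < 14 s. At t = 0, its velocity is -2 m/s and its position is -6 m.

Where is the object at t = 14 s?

-270 m

On each constant-a segment, Δv = aΔt and Δx = v₀Δt + ½aΔt²; chain segment to segment.
0–6 s: v starts -2 m/s; Δx = -2·6 + ½·-2·6² = -48 m; v ends -14 m/s.
6–10 s: v starts -14 m/s; Δx = -14·4 + ½·-7·4² = -112 m; v ends -42 m/s.
10–14 s: v starts -42 m/s; Δx = -42·4 + ½·8·4² = -104 m; v ends -10 m/s.
x(14) = -6 + Σ Δx = -270 m.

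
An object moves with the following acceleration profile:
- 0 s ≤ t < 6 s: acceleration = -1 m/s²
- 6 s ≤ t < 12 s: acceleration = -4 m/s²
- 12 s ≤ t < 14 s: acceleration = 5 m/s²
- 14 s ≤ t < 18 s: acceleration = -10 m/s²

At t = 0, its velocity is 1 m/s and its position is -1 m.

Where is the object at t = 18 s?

-319 m

On each constant-a segment, Δv = aΔt and Δx = v₀Δt + ½aΔt²; chain segment to segment.
0–6 s: v starts 1 m/s; Δx = 1·6 + ½·-1·6² = -12 m; v ends -5 m/s.
6–12 s: v starts -5 m/s; Δx = -5·6 + ½·-4·6² = -102 m; v ends -29 m/s.
12–14 s: v starts -29 m/s; Δx = -29·2 + ½·5·2² = -48 m; v ends -19 m/s.
14–18 s: v starts -19 m/s; Δx = -19·4 + ½·-10·4² = -156 m; v ends -59 m/s.
x(18) = -1 + Σ Δx = -319 m.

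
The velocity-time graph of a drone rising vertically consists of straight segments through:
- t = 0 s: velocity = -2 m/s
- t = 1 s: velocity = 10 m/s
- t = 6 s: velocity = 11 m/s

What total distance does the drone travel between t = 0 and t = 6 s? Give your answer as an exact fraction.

341/6 m

Distance (not displacement) is the total path length: add the absolute areas under v-t.
0–1 s: v = 0 at t = 1/6 s; triangle areas 1/6 + 25/6 = 13/3 m
1–6 s: |½(10 + 11)(5)| = 52.5 m
Total distance = 341/6 m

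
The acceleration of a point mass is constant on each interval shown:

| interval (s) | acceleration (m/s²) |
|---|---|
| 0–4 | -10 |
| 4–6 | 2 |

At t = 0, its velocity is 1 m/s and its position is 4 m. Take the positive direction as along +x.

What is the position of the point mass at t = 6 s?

On each constant-a segment, Δv = aΔt and Δx = v₀Δt + ½aΔt²; chain segment to segment.
0–4 s: v starts 1 m/s; Δx = 1·4 + ½·-10·4² = -76 m; v ends -39 m/s.
4–6 s: v starts -39 m/s; Δx = -39·2 + ½·2·2² = -74 m; v ends -35 m/s.
x(6) = 4 + Σ Δx = -146 m.

-146 m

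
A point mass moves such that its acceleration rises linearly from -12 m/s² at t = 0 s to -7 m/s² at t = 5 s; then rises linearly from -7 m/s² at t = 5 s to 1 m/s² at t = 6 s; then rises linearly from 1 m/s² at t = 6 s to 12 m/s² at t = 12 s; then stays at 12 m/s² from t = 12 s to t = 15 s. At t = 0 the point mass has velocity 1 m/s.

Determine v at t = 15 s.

Δv equals the area under the a-t graph; then v = v₀ + Δv.
0–5 s: ½(-12 + -7)(5) = -47.5 m/s
5–6 s: ½(-7 + 1)(1) = -3 m/s
6–12 s: ½(1 + 12)(6) = 39 m/s
12–15 s: 12 × 3 = 36 m/s
Δv = 24.5 m/s, so v(15) = 1 + (24.5) = 25.5 m/s.

25.5 m/s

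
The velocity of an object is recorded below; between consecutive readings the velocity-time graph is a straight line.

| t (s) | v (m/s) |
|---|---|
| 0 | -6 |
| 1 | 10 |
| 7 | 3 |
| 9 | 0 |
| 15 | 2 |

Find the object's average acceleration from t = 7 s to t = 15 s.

-0.125 m/s²

Average acceleration = Δv/Δt = (2 − 3)/(15 − 7) = -0.125 m/s².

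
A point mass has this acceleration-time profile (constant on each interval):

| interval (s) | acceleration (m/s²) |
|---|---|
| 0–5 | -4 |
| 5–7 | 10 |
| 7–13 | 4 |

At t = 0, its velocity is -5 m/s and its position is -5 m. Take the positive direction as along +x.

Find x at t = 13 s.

On each constant-a segment, Δv = aΔt and Δx = v₀Δt + ½aΔt²; chain segment to segment.
0–5 s: v starts -5 m/s; Δx = -5·5 + ½·-4·5² = -75 m; v ends -25 m/s.
5–7 s: v starts -25 m/s; Δx = -25·2 + ½·10·2² = -30 m; v ends -5 m/s.
7–13 s: v starts -5 m/s; Δx = -5·6 + ½·4·6² = 42 m; v ends 19 m/s.
x(13) = -5 + Σ Δx = -68 m.

-68 m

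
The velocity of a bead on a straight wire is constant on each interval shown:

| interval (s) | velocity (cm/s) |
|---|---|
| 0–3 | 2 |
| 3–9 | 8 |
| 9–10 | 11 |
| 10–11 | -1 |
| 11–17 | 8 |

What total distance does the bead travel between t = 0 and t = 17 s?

114 cm

Distance (not displacement) is the total path length: add the absolute areas under v-t.
0–3 s: |2| × 3 = 6 cm
3–9 s: |8| × 6 = 48 cm
9–10 s: |11| × 1 = 11 cm
10–11 s: |-1| × 1 = 1 cm
11–17 s: |8| × 6 = 48 cm
Total distance = 114 cm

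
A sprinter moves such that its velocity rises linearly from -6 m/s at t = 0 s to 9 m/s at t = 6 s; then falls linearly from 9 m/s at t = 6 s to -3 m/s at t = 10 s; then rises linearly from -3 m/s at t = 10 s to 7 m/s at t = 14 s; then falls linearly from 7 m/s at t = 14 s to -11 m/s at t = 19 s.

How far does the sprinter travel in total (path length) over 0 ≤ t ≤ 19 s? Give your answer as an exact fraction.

Total distance travelled is ∫|v| dt — sum the magnitudes of each area piece.
0–6 s: v = 0 at t = 2.4 s; triangle areas 7.2 + 16.2 = 23.4 m
6–10 s: v = 0 at t = 9 s; triangle areas 13.5 + 1.5 = 15 m
10–14 s: v = 0 at t = 11.2 s; triangle areas 1.8 + 9.8 = 11.6 m
14–19 s: v = 0 at t = 287/18 s; triangle areas 245/36 + 605/36 = 425/18 m
Total distance = 1325/18 m

1325/18 m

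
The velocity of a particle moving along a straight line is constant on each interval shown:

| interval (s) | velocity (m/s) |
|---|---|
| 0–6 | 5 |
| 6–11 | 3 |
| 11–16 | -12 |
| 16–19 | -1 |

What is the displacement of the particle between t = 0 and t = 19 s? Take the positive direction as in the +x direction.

-18 m

Net displacement equals the area under the velocity-time graph (areas below the axis count negative).
0–6 s: 5 × 6 = 30 m
6–11 s: 3 × 5 = 15 m
11–16 s: -12 × 5 = -60 m
16–19 s: -1 × 3 = -3 m
Net displacement = -18 m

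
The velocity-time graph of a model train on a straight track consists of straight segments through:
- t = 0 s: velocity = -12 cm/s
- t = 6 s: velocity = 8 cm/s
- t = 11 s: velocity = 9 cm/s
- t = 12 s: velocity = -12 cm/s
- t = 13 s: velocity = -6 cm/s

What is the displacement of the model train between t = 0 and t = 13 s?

Displacement is the signed area under the v-t curve.
0–6 s: ½(-12 + 8)(6) = -12 cm
6–11 s: ½(8 + 9)(5) = 42.5 cm
11–12 s: ½(9 + -12)(1) = -1.5 cm
12–13 s: ½(-12 + -6)(1) = -9 cm
Net displacement = 20 cm

20 cm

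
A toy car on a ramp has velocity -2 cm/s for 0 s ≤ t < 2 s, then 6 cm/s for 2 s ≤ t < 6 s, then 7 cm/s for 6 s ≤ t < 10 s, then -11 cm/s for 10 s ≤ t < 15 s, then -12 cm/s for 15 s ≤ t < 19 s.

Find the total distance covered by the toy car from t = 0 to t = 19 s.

159 cm

Total distance travelled is ∫|v| dt — sum the magnitudes of each area piece.
0–2 s: |-2| × 2 = 4 cm
2–6 s: |6| × 4 = 24 cm
6–10 s: |7| × 4 = 28 cm
10–15 s: |-11| × 5 = 55 cm
15–19 s: |-12| × 4 = 48 cm
Total distance = 159 cm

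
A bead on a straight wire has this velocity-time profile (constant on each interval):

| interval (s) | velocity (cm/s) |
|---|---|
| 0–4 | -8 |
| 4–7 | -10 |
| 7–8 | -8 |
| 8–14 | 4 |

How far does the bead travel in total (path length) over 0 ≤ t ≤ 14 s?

94 cm

Distance (not displacement) is the total path length: add the absolute areas under v-t.
0–4 s: |-8| × 4 = 32 cm
4–7 s: |-10| × 3 = 30 cm
7–8 s: |-8| × 1 = 8 cm
8–14 s: |4| × 6 = 24 cm
Total distance = 94 cm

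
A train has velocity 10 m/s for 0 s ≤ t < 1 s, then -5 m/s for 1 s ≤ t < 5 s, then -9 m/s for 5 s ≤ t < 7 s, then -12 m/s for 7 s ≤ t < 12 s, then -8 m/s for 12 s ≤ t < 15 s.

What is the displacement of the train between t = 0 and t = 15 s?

Displacement is the signed area under the v-t curve.
0–1 s: 10 × 1 = 10 m
1–5 s: -5 × 4 = -20 m
5–7 s: -9 × 2 = -18 m
7–12 s: -12 × 5 = -60 m
12–15 s: -8 × 3 = -24 m
Net displacement = -112 m

-112 m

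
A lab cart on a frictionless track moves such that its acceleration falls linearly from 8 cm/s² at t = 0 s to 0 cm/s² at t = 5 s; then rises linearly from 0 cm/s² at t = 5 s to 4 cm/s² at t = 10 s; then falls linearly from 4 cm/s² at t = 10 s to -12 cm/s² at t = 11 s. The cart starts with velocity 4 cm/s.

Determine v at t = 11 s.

Δv equals the area under the a-t graph; then v = v₀ + Δv.
0–5 s: ½(8 + 0)(5) = 20 cm/s
5–10 s: ½(0 + 4)(5) = 10 cm/s
10–11 s: ½(4 + -12)(1) = -4 cm/s
Δv = 26 cm/s, so v(11) = 4 + (26) = 30 cm/s.

30 cm/s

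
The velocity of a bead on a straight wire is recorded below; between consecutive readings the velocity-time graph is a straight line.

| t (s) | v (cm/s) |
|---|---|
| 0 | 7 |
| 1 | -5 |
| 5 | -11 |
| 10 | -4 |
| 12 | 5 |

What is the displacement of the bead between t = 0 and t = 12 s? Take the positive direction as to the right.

-67.5 cm

Displacement is the signed area under the v-t curve.
0–1 s: ½(7 + -5)(1) = 1 cm
1–5 s: ½(-5 + -11)(4) = -32 cm
5–10 s: ½(-11 + -4)(5) = -37.5 cm
10–12 s: ½(-4 + 5)(2) = 1 cm
Net displacement = -67.5 cm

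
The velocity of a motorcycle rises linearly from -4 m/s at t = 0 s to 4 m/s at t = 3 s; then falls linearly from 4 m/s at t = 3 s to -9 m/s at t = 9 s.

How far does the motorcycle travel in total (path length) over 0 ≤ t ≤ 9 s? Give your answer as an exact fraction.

Total distance travelled is ∫|v| dt — sum the magnitudes of each area piece.
0–3 s: v = 0 at t = 1.5 s; triangle areas 3 + 3 = 6 m
3–9 s: v = 0 at t = 63/13 s; triangle areas 48/13 + 243/13 = 291/13 m
Total distance = 369/13 m

369/13 m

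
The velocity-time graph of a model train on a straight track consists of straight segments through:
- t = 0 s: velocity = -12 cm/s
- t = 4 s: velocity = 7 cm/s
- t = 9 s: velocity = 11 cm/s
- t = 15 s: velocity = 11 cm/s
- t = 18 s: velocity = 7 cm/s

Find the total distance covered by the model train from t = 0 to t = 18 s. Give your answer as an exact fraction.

Distance (not displacement) is the total path length: add the absolute areas under v-t.
0–4 s: v = 0 at t = 48/19 s; triangle areas 288/19 + 98/19 = 386/19 cm
4–9 s: |½(7 + 11)(5)| = 45 cm
9–15 s: |11| × 6 = 66 cm
15–18 s: |½(11 + 7)(3)| = 27 cm
Total distance = 3008/19 cm

3008/19 cm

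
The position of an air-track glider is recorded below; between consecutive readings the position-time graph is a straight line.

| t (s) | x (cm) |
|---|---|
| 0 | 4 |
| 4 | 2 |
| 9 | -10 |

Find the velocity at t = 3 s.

-0.5 cm/s

Velocity is the slope of the x-t graph on 0–4 s: (2 − 4)/(4 − 0) = -0.5 cm/s.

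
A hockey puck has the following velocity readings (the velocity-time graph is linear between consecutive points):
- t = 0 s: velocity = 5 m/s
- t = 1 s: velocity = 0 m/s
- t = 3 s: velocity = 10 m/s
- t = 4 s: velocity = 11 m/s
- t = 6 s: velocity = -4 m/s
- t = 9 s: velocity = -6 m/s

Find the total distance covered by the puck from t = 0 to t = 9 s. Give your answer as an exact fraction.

Total distance travelled is ∫|v| dt — sum the magnitudes of each area piece.
0–1 s: |½(5 + 0)(1)| = 2.5 m
1–3 s: |½(0 + 10)(2)| = 10 m
3–4 s: |½(10 + 11)(1)| = 10.5 m
4–6 s: v = 0 at t = 82/15 s; triangle areas 121/15 + 16/15 = 137/15 m
6–9 s: |½(-4 + -6)(3)| = 15 m
Total distance = 707/15 m

707/15 m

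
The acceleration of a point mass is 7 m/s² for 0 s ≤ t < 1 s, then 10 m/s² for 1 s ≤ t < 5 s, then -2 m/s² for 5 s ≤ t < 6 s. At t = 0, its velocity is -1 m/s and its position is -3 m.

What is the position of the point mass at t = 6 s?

On each constant-a segment, Δv = aΔt and Δx = v₀Δt + ½aΔt²; chain segment to segment.
0–1 s: v starts -1 m/s; Δx = -1·1 + ½·7·1² = 2.5 m; v ends 6 m/s.
1–5 s: v starts 6 m/s; Δx = 6·4 + ½·10·4² = 104 m; v ends 46 m/s.
5–6 s: v starts 46 m/s; Δx = 46·1 + ½·-2·1² = 45 m; v ends 44 m/s.
x(6) = -3 + Σ Δx = 148.5 m.

148.5 m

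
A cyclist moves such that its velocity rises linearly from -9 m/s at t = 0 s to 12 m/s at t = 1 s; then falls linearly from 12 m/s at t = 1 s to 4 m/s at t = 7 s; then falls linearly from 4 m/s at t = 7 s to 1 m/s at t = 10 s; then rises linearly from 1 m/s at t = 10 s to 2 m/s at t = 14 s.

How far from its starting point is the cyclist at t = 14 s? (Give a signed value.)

63 m

Displacement is the signed area under the v-t curve.
0–1 s: ½(-9 + 12)(1) = 1.5 m
1–7 s: ½(12 + 4)(6) = 48 m
7–10 s: ½(4 + 1)(3) = 7.5 m
10–14 s: ½(1 + 2)(4) = 6 m
Net displacement = 63 m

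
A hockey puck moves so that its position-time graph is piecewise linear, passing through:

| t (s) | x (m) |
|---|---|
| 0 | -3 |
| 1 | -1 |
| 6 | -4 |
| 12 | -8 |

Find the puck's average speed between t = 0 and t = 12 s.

Average speed = (total path length)/(elapsed time); on a piecewise-linear x-t graph the path length is Σ|Δx|.
0–1 s: |Δx| = |-1 − -3| = 2 m
1–6 s: |Δx| = |-4 − -1| = 3 m
6–12 s: |Δx| = |-8 − -4| = 4 m
Total path = 9 m; average speed = 9/12 = 0.75 m/s.

0.75 m/s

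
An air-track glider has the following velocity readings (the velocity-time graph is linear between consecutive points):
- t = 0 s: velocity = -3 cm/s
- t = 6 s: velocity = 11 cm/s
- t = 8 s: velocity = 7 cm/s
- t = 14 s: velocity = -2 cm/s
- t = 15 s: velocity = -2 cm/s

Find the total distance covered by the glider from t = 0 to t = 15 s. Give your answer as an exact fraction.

1376/21 cm

Distance (not displacement) is the total path length: add the absolute areas under v-t.
0–6 s: v = 0 at t = 9/7 s; triangle areas 27/14 + 363/14 = 195/7 cm
6–8 s: |½(11 + 7)(2)| = 18 cm
8–14 s: v = 0 at t = 38/3 s; triangle areas 49/3 + 4/3 = 53/3 cm
14–15 s: |-2| × 1 = 2 cm
Total distance = 1376/21 cm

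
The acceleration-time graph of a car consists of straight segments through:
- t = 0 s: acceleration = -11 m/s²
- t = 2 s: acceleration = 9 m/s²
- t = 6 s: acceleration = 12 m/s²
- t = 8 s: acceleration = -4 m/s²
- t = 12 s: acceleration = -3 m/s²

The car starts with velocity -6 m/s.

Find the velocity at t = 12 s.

Δv equals the area under the a-t graph; then v = v₀ + Δv.
0–2 s: ½(-11 + 9)(2) = -2 m/s
2–6 s: ½(9 + 12)(4) = 42 m/s
6–8 s: ½(12 + -4)(2) = 8 m/s
8–12 s: ½(-4 + -3)(4) = -14 m/s
Δv = 34 m/s, so v(12) = -6 + (34) = 28 m/s.

28 m/s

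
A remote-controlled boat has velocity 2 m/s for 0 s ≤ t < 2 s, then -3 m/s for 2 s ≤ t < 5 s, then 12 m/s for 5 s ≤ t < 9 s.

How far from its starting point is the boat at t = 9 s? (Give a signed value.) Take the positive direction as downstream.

Net displacement equals the area under the velocity-time graph (areas below the axis count negative).
0–2 s: 2 × 2 = 4 m
2–5 s: -3 × 3 = -9 m
5–9 s: 12 × 4 = 48 m
Net displacement = 43 m

43 m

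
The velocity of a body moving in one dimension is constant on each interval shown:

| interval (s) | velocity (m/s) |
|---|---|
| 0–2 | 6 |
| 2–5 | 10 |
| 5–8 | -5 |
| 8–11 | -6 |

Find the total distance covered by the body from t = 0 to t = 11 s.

75 m

Total distance travelled is ∫|v| dt — sum the magnitudes of each area piece.
0–2 s: |6| × 2 = 12 m
2–5 s: |10| × 3 = 30 m
5–8 s: |-5| × 3 = 15 m
8–11 s: |-6| × 3 = 18 m
Total distance = 75 m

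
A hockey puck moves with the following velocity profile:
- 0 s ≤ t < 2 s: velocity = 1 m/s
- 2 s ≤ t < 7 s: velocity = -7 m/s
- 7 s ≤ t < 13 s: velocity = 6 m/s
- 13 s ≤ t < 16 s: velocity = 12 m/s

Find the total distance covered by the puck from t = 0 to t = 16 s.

Distance (not displacement) is the total path length: add the absolute areas under v-t.
0–2 s: |1| × 2 = 2 m
2–7 s: |-7| × 5 = 35 m
7–13 s: |6| × 6 = 36 m
13–16 s: |12| × 3 = 36 m
Total distance = 109 m

109 m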